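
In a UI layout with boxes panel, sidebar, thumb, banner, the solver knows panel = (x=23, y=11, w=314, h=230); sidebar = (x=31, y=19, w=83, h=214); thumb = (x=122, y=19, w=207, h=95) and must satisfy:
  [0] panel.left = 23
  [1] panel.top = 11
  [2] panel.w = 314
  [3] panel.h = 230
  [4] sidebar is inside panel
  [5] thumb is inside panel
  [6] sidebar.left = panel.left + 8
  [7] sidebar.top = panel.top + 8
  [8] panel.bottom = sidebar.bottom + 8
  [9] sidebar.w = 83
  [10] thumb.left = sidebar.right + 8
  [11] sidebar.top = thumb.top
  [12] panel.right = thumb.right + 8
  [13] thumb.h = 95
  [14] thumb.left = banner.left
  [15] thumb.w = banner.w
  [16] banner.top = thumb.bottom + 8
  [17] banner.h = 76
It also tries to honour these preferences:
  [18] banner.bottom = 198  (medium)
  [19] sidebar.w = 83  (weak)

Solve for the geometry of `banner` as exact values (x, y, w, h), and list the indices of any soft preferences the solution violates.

banner = (x=122, y=122, w=207, h=76)
violated soft preferences: none

1. banner.x = 122  [thumb.left = banner.left]
2. banner.w = 207  [thumb.w = banner.w]
3. banner.y = 122  [banner.top = thumb.bottom + 8]
4. banner.h = 76  [banner.h = 76]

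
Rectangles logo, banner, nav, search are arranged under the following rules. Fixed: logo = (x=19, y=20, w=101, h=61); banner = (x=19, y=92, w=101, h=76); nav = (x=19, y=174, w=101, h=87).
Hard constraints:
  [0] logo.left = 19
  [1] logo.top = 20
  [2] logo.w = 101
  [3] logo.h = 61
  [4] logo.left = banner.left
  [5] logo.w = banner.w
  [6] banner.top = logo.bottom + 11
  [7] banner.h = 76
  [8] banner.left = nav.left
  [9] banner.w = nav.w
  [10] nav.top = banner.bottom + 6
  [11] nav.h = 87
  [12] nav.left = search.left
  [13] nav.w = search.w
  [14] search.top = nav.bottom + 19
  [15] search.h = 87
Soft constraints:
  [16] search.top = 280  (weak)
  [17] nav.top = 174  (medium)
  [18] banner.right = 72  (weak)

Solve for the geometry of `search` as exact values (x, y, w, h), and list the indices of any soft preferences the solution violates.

1. search.x = 19  [nav.left = search.left]
2. search.w = 101  [nav.w = search.w]
3. search.y = 280  [search.top = nav.bottom + 19]
4. search.h = 87  [search.h = 87]

search = (x=19, y=280, w=101, h=87)
violated soft preferences: 18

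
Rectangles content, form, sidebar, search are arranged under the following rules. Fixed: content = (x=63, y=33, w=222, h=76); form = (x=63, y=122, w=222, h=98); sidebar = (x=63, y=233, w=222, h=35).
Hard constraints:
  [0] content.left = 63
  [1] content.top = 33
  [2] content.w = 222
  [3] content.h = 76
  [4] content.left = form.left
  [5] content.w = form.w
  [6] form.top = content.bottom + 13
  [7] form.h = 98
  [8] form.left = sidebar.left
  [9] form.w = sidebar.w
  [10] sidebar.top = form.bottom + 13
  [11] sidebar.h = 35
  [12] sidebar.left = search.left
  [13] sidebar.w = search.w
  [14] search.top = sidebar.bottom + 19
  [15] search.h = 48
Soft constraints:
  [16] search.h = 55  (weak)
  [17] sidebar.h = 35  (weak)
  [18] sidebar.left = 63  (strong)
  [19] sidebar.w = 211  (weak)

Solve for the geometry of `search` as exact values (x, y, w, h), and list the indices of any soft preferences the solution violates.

1. search.x = 63  [sidebar.left = search.left]
2. search.w = 222  [sidebar.w = search.w]
3. search.y = 287  [search.top = sidebar.bottom + 19]
4. search.h = 48  [search.h = 48]

search = (x=63, y=287, w=222, h=48)
violated soft preferences: 16, 19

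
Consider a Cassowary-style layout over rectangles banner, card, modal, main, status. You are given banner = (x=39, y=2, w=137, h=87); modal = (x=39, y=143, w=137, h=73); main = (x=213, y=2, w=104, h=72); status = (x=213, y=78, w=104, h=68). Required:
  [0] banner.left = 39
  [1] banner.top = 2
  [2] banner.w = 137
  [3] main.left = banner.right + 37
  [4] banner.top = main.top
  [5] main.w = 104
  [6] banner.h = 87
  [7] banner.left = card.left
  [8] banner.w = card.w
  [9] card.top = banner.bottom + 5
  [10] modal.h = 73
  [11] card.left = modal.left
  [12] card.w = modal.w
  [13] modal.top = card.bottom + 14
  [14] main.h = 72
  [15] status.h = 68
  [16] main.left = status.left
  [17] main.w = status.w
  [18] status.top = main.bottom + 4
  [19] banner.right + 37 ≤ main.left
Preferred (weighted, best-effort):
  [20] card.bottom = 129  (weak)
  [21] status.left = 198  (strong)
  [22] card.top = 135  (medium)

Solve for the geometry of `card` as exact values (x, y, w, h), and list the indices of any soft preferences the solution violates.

1. card.x = 39  [banner.left = card.left]
2. card.w = 137  [banner.w = card.w]
3. card.y = 94  [card.top = banner.bottom + 5]
4. card.h = 35  [modal.top = card.bottom + 14]

card = (x=39, y=94, w=137, h=35)
violated soft preferences: 21, 22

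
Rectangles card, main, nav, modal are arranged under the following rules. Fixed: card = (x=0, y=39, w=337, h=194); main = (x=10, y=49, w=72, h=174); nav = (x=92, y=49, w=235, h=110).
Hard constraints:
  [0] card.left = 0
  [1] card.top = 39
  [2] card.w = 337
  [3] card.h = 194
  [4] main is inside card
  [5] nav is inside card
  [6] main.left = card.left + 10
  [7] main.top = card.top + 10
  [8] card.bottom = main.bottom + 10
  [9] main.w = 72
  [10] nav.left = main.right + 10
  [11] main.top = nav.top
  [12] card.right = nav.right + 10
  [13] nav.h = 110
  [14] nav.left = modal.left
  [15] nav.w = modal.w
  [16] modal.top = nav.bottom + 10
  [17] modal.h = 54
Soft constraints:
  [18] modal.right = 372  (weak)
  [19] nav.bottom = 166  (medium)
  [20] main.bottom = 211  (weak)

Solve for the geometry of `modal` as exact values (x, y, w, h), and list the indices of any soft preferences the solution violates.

1. modal.x = 92  [nav.left = modal.left]
2. modal.w = 235  [nav.w = modal.w]
3. modal.y = 169  [modal.top = nav.bottom + 10]
4. modal.h = 54  [modal.h = 54]

modal = (x=92, y=169, w=235, h=54)
violated soft preferences: 18, 19, 20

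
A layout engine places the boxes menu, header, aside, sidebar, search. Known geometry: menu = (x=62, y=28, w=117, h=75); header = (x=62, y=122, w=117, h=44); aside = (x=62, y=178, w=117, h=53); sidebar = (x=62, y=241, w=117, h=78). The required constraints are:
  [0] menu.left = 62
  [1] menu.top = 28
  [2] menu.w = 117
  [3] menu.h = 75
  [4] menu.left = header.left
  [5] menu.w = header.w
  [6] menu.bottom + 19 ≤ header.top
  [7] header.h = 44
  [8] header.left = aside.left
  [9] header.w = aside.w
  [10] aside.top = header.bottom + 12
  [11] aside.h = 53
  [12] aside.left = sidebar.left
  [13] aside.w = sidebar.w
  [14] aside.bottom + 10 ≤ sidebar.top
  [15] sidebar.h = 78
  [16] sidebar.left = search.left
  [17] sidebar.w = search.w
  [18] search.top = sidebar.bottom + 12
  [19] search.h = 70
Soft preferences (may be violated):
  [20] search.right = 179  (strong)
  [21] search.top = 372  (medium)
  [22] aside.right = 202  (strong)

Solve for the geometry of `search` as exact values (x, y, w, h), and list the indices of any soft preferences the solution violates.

1. search.x = 62  [sidebar.left = search.left]
2. search.w = 117  [sidebar.w = search.w]
3. search.y = 331  [search.top = sidebar.bottom + 12]
4. search.h = 70  [search.h = 70]

search = (x=62, y=331, w=117, h=70)
violated soft preferences: 21, 22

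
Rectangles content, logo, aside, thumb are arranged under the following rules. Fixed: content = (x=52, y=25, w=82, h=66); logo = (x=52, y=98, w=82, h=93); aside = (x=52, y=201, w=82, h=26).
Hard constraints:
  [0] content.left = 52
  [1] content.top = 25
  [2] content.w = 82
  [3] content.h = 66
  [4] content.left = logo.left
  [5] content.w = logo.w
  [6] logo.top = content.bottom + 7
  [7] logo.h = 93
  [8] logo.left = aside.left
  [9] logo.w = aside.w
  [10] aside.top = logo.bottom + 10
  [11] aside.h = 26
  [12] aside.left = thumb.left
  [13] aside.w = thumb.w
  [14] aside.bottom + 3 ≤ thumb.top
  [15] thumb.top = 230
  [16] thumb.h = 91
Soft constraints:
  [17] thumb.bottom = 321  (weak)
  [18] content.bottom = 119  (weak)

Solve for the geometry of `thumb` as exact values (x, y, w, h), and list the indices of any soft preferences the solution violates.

1. thumb.x = 52  [aside.left = thumb.left]
2. thumb.w = 82  [aside.w = thumb.w]
3. thumb.y = 230  [thumb.top = 230]
4. thumb.h = 91  [thumb.h = 91]

thumb = (x=52, y=230, w=82, h=91)
violated soft preferences: 18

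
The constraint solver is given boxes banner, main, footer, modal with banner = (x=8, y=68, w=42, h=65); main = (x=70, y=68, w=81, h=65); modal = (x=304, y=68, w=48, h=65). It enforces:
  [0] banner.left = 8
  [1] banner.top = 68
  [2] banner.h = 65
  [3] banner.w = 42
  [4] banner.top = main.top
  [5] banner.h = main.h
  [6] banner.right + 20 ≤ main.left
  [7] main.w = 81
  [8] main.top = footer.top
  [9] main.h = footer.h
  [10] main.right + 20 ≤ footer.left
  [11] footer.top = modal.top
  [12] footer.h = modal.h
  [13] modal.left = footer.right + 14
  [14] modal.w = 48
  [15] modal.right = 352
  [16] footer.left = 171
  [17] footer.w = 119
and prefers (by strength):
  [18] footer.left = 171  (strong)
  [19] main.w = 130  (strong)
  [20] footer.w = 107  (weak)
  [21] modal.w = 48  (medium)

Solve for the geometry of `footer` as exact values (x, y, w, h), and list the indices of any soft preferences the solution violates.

footer = (x=171, y=68, w=119, h=65)
violated soft preferences: 19, 20

1. footer.y = 68  [main.top = footer.top]
2. footer.h = 65  [main.h = footer.h]
3. footer.x = 171  [footer.left = 171]
4. footer.w = 119  [footer.w = 119]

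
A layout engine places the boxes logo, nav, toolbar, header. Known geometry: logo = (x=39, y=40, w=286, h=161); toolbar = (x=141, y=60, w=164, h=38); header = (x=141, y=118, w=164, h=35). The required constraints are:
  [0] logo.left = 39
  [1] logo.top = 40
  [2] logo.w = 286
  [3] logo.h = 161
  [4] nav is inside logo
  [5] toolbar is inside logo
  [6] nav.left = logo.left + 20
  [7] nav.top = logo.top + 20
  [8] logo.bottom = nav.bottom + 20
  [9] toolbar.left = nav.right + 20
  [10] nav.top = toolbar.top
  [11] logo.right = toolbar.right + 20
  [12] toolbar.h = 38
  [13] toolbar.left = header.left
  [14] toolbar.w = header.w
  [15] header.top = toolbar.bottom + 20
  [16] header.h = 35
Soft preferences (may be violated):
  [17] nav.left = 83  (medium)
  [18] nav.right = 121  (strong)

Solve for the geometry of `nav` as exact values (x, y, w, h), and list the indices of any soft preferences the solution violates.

nav = (x=59, y=60, w=62, h=121)
violated soft preferences: 17

1. nav.x = 59  [nav.left = logo.left + 20]
2. nav.y = 60  [nav.top = logo.top + 20]
3. nav.h = 121  [logo.bottom = nav.bottom + 20]
4. nav.w = 62  [toolbar.left = nav.right + 20]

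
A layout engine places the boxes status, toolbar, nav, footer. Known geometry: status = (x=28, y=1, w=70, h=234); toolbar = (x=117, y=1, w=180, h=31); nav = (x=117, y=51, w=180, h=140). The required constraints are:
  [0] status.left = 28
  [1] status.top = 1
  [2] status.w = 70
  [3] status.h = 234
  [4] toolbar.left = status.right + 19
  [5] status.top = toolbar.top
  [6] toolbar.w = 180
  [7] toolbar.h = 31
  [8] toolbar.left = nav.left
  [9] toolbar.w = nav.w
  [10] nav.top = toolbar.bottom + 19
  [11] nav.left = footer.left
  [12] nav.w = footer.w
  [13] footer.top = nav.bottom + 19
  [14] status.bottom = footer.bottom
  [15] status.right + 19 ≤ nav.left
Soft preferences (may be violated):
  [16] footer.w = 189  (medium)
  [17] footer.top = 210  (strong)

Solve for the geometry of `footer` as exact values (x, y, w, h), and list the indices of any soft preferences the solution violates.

1. footer.x = 117  [nav.left = footer.left]
2. footer.w = 180  [nav.w = footer.w]
3. footer.y = 210  [footer.top = nav.bottom + 19]
4. footer.h = 25  [status.bottom = footer.bottom]

footer = (x=117, y=210, w=180, h=25)
violated soft preferences: 16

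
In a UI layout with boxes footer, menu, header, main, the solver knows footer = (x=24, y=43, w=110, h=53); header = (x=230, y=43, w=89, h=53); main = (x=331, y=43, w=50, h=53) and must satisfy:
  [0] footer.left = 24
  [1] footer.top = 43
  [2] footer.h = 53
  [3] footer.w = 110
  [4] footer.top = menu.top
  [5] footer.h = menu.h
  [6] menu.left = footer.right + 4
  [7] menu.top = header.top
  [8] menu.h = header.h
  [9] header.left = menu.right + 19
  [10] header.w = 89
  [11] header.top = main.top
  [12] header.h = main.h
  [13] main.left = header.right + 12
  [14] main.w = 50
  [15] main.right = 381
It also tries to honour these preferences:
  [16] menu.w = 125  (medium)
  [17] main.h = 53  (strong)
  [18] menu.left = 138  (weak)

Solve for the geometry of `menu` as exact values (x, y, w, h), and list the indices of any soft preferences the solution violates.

menu = (x=138, y=43, w=73, h=53)
violated soft preferences: 16

1. menu.y = 43  [footer.top = menu.top]
2. menu.h = 53  [footer.h = menu.h]
3. menu.x = 138  [menu.left = footer.right + 4]
4. menu.w = 73  [header.left = menu.right + 19]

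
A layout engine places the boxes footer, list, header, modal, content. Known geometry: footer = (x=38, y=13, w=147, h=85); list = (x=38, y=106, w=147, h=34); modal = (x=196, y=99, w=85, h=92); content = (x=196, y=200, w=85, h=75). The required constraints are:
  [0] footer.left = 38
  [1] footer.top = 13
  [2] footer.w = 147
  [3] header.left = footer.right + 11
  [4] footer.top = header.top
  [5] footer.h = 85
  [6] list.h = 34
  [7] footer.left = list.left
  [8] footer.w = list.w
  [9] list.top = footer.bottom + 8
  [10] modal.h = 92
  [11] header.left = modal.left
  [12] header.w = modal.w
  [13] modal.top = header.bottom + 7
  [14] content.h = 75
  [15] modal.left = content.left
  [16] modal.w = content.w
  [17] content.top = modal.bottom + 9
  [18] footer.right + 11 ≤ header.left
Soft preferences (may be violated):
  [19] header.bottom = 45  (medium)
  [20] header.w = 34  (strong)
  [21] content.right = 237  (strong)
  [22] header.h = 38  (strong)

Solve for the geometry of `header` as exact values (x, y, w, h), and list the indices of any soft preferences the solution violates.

1. header.x = 196  [header.left = footer.right + 11]
2. header.y = 13  [footer.top = header.top]
3. header.w = 85  [header.w = modal.w]
4. header.h = 79  [modal.top = header.bottom + 7]

header = (x=196, y=13, w=85, h=79)
violated soft preferences: 19, 20, 21, 22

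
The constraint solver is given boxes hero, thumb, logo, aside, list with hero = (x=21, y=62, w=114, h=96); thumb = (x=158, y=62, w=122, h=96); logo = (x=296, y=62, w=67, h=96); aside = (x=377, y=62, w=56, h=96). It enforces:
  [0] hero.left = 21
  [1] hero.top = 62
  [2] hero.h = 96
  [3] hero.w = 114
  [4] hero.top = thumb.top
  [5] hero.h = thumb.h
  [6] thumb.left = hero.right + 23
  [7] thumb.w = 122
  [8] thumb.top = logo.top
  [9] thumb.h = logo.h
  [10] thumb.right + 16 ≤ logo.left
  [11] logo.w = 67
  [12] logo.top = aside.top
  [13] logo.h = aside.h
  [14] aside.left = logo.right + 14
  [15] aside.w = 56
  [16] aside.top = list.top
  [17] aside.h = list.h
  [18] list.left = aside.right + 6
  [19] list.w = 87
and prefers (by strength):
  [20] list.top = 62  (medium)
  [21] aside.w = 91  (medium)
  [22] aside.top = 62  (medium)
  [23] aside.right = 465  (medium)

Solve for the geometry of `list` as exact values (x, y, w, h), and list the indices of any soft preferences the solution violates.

list = (x=439, y=62, w=87, h=96)
violated soft preferences: 21, 23

1. list.y = 62  [aside.top = list.top]
2. list.h = 96  [aside.h = list.h]
3. list.x = 439  [list.left = aside.right + 6]
4. list.w = 87  [list.w = 87]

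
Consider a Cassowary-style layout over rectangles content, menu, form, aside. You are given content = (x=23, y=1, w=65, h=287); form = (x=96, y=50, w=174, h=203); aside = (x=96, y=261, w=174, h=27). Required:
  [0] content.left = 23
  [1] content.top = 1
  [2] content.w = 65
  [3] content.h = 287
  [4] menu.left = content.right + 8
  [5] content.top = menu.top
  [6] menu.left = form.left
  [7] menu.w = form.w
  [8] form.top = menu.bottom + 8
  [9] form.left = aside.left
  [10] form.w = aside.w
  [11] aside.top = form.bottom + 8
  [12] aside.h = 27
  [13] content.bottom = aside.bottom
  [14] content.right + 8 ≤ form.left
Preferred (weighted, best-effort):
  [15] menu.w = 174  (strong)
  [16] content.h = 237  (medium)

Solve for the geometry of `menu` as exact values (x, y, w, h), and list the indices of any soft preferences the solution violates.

menu = (x=96, y=1, w=174, h=41)
violated soft preferences: 16

1. menu.x = 96  [menu.left = content.right + 8]
2. menu.y = 1  [content.top = menu.top]
3. menu.w = 174  [menu.w = form.w]
4. menu.h = 41  [form.top = menu.bottom + 8]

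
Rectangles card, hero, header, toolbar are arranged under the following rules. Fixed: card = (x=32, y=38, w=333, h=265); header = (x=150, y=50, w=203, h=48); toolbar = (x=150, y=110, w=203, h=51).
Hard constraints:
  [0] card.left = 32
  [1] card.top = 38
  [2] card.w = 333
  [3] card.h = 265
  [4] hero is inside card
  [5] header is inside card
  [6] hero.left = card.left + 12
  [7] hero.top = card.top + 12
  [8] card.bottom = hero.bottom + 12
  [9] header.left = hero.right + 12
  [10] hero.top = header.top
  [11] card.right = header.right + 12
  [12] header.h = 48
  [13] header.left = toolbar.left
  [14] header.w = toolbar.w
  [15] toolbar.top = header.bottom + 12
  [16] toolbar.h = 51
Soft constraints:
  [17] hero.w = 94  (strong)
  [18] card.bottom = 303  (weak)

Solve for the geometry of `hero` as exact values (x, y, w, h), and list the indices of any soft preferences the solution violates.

hero = (x=44, y=50, w=94, h=241)
violated soft preferences: none

1. hero.x = 44  [hero.left = card.left + 12]
2. hero.y = 50  [hero.top = card.top + 12]
3. hero.h = 241  [card.bottom = hero.bottom + 12]
4. hero.w = 94  [header.left = hero.right + 12]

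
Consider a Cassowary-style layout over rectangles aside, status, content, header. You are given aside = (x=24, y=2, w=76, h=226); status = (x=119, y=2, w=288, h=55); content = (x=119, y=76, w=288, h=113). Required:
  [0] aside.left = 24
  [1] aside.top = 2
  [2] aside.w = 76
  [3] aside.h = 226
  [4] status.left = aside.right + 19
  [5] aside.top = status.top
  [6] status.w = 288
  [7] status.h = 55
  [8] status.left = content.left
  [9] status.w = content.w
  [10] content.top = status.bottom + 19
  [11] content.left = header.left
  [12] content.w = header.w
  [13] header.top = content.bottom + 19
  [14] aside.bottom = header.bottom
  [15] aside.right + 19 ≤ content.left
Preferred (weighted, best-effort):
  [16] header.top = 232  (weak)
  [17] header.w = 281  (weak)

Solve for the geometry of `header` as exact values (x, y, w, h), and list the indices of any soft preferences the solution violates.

header = (x=119, y=208, w=288, h=20)
violated soft preferences: 16, 17

1. header.x = 119  [content.left = header.left]
2. header.w = 288  [content.w = header.w]
3. header.y = 208  [header.top = content.bottom + 19]
4. header.h = 20  [aside.bottom = header.bottom]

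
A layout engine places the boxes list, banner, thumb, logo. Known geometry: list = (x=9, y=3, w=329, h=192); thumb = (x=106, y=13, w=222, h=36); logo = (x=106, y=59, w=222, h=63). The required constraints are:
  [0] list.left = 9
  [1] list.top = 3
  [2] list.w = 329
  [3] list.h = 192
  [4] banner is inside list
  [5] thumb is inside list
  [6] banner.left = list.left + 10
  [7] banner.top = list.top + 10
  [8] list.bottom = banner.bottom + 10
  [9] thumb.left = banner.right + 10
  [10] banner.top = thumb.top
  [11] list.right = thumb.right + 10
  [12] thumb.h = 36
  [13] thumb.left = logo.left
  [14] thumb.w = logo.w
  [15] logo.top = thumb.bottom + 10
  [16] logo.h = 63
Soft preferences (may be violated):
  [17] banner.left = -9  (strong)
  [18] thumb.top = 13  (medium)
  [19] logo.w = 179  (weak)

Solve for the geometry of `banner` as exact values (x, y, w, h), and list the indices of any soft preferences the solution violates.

banner = (x=19, y=13, w=77, h=172)
violated soft preferences: 17, 19

1. banner.x = 19  [banner.left = list.left + 10]
2. banner.y = 13  [banner.top = list.top + 10]
3. banner.h = 172  [list.bottom = banner.bottom + 10]
4. banner.w = 77  [thumb.left = banner.right + 10]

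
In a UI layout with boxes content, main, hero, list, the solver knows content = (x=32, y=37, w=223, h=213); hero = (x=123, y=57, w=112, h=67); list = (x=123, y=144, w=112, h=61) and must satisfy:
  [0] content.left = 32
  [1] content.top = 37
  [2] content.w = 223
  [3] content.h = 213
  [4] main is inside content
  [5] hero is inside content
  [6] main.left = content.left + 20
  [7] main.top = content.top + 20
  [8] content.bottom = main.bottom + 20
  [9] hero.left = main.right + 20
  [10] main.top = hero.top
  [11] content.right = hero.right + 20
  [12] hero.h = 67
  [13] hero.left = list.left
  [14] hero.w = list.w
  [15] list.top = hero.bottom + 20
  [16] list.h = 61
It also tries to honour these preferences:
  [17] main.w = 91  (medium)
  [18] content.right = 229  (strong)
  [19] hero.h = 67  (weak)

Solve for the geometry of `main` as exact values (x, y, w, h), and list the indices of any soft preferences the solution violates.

main = (x=52, y=57, w=51, h=173)
violated soft preferences: 17, 18

1. main.x = 52  [main.left = content.left + 20]
2. main.y = 57  [main.top = content.top + 20]
3. main.h = 173  [content.bottom = main.bottom + 20]
4. main.w = 51  [hero.left = main.right + 20]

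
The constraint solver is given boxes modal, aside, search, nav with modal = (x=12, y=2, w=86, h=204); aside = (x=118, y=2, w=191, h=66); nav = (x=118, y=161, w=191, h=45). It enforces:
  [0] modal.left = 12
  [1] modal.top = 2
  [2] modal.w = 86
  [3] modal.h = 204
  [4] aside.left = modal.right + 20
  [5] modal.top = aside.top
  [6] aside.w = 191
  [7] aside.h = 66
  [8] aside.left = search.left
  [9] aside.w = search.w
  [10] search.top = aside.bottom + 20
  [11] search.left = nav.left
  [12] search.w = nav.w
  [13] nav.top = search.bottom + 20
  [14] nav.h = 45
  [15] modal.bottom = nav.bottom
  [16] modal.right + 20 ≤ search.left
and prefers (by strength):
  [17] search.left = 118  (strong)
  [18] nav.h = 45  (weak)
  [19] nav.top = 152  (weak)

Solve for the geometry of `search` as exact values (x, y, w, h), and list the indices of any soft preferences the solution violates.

1. search.x = 118  [aside.left = search.left]
2. search.w = 191  [aside.w = search.w]
3. search.y = 88  [search.top = aside.bottom + 20]
4. search.h = 53  [nav.top = search.bottom + 20]

search = (x=118, y=88, w=191, h=53)
violated soft preferences: 19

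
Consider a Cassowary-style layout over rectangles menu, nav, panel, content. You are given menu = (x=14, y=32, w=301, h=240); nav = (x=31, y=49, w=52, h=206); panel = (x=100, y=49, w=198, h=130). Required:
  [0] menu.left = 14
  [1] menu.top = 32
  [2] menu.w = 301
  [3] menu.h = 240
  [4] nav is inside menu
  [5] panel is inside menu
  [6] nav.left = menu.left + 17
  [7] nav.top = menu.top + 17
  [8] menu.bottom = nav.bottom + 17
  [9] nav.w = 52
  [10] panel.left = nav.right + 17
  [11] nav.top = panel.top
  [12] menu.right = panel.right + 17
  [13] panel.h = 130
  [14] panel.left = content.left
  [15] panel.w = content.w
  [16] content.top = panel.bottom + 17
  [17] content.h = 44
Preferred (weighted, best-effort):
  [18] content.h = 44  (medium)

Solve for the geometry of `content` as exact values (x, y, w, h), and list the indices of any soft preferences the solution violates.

1. content.x = 100  [panel.left = content.left]
2. content.w = 198  [panel.w = content.w]
3. content.y = 196  [content.top = panel.bottom + 17]
4. content.h = 44  [content.h = 44]

content = (x=100, y=196, w=198, h=44)
violated soft preferences: none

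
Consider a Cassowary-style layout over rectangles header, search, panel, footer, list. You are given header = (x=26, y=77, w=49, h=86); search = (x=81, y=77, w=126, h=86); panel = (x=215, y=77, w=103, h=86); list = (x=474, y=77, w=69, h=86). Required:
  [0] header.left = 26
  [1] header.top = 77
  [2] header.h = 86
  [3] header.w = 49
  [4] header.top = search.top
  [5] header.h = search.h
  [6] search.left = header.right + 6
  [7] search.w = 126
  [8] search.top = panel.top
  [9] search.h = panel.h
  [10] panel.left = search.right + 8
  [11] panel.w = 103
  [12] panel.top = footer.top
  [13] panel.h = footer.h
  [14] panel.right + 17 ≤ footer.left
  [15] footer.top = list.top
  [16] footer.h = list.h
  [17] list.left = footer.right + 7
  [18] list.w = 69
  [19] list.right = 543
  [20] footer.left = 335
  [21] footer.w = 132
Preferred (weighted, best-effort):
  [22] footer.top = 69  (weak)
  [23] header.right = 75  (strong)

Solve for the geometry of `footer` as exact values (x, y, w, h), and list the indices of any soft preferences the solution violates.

1. footer.y = 77  [panel.top = footer.top]
2. footer.h = 86  [panel.h = footer.h]
3. footer.x = 335  [footer.left = 335]
4. footer.w = 132  [footer.w = 132]

footer = (x=335, y=77, w=132, h=86)
violated soft preferences: 22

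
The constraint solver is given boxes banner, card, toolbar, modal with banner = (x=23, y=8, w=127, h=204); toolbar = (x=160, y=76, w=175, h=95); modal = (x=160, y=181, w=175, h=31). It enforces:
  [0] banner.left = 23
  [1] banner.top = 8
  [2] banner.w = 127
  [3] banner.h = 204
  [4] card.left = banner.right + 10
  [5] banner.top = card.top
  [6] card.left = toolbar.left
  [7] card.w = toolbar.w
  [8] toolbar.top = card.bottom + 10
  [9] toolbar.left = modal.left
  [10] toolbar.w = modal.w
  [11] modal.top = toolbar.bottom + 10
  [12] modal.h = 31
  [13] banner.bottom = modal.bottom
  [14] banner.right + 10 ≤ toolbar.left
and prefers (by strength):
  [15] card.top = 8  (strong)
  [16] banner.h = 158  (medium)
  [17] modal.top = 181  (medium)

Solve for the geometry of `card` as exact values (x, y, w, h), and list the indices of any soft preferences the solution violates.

1. card.x = 160  [card.left = banner.right + 10]
2. card.y = 8  [banner.top = card.top]
3. card.w = 175  [card.w = toolbar.w]
4. card.h = 58  [toolbar.top = card.bottom + 10]

card = (x=160, y=8, w=175, h=58)
violated soft preferences: 16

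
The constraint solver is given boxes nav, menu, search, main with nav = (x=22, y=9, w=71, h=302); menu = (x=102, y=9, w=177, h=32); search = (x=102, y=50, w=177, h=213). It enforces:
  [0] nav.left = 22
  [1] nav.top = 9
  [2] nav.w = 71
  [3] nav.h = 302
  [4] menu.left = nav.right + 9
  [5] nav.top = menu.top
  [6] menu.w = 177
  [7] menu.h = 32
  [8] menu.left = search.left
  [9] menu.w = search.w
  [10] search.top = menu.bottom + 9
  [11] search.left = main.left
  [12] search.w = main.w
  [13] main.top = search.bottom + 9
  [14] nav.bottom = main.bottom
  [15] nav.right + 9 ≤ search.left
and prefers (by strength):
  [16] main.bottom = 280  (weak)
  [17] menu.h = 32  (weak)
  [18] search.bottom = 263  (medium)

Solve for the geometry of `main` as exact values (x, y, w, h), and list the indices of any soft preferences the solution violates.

1. main.x = 102  [search.left = main.left]
2. main.w = 177  [search.w = main.w]
3. main.y = 272  [main.top = search.bottom + 9]
4. main.h = 39  [nav.bottom = main.bottom]

main = (x=102, y=272, w=177, h=39)
violated soft preferences: 16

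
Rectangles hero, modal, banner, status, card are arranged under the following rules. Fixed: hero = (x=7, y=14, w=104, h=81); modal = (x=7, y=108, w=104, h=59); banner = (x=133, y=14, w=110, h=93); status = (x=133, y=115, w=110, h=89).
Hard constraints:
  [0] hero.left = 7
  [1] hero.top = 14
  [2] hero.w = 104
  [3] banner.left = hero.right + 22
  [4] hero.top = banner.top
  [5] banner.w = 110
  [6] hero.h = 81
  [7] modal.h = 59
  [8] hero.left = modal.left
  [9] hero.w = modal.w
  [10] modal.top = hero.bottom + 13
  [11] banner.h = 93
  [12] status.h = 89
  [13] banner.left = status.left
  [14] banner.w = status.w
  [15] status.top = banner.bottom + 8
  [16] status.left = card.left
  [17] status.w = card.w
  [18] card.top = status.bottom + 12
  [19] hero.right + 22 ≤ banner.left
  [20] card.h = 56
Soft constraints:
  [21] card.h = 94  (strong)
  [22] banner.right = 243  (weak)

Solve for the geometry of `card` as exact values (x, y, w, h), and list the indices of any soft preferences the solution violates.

1. card.x = 133  [status.left = card.left]
2. card.w = 110  [status.w = card.w]
3. card.y = 216  [card.top = status.bottom + 12]
4. card.h = 56  [card.h = 56]

card = (x=133, y=216, w=110, h=56)
violated soft preferences: 21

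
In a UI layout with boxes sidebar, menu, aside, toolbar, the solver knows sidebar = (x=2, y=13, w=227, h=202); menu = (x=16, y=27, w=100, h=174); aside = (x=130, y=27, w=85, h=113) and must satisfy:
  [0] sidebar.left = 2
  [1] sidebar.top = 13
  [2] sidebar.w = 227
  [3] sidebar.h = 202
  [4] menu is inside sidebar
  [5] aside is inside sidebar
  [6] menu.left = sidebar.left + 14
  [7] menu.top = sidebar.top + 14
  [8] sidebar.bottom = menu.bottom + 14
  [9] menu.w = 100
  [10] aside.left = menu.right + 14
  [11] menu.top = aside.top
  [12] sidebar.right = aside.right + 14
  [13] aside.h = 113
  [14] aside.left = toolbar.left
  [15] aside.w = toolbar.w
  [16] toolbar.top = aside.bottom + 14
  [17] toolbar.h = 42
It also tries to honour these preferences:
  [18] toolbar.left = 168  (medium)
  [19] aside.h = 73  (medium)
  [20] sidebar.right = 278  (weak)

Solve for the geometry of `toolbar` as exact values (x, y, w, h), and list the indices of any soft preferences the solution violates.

1. toolbar.x = 130  [aside.left = toolbar.left]
2. toolbar.w = 85  [aside.w = toolbar.w]
3. toolbar.y = 154  [toolbar.top = aside.bottom + 14]
4. toolbar.h = 42  [toolbar.h = 42]

toolbar = (x=130, y=154, w=85, h=42)
violated soft preferences: 18, 19, 20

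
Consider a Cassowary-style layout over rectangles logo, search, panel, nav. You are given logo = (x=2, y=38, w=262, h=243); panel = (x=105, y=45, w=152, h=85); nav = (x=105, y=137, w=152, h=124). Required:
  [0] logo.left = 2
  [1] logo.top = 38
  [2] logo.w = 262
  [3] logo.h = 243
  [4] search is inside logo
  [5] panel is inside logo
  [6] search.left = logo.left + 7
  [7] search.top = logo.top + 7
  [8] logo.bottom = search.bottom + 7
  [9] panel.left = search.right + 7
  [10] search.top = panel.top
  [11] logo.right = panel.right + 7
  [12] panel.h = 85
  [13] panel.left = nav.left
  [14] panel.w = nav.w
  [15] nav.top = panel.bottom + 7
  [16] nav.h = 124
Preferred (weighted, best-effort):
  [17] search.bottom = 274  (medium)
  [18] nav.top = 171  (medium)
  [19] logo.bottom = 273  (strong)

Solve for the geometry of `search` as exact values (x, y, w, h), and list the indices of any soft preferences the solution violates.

search = (x=9, y=45, w=89, h=229)
violated soft preferences: 18, 19

1. search.x = 9  [search.left = logo.left + 7]
2. search.y = 45  [search.top = logo.top + 7]
3. search.h = 229  [logo.bottom = search.bottom + 7]
4. search.w = 89  [panel.left = search.right + 7]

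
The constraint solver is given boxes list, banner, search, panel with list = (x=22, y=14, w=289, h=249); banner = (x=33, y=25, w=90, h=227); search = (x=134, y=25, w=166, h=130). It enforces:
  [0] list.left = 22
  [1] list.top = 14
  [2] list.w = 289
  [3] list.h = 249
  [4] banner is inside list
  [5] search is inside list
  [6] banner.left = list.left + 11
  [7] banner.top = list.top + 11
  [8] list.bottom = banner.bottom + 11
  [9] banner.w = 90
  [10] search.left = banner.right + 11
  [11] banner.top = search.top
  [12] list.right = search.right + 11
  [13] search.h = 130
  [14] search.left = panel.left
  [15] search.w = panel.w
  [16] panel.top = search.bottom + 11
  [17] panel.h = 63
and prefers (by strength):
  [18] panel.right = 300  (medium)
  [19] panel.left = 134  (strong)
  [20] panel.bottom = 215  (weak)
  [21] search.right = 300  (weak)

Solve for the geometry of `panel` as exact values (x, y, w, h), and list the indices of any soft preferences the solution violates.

panel = (x=134, y=166, w=166, h=63)
violated soft preferences: 20

1. panel.x = 134  [search.left = panel.left]
2. panel.w = 166  [search.w = panel.w]
3. panel.y = 166  [panel.top = search.bottom + 11]
4. panel.h = 63  [panel.h = 63]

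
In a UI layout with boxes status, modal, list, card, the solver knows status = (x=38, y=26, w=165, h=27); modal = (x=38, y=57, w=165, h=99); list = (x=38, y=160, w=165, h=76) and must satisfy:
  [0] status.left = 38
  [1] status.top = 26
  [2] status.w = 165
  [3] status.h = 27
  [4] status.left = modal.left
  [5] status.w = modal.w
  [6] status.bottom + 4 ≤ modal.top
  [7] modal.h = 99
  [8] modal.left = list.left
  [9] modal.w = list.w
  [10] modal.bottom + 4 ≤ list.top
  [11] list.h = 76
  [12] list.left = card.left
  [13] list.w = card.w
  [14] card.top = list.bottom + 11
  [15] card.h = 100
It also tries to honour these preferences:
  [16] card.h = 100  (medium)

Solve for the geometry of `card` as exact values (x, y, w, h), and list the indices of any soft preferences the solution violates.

1. card.x = 38  [list.left = card.left]
2. card.w = 165  [list.w = card.w]
3. card.y = 247  [card.top = list.bottom + 11]
4. card.h = 100  [card.h = 100]

card = (x=38, y=247, w=165, h=100)
violated soft preferences: none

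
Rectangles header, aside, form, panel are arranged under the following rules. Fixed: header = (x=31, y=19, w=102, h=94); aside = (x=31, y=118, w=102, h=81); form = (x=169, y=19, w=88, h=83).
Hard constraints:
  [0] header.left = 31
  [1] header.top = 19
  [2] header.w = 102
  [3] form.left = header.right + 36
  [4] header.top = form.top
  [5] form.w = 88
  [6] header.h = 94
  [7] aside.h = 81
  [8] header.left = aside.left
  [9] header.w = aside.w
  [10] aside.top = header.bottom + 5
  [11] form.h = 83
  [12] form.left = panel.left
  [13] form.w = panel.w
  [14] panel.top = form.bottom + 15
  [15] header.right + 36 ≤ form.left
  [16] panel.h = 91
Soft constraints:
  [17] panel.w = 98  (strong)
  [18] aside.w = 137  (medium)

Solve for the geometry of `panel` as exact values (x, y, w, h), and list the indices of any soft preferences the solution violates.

panel = (x=169, y=117, w=88, h=91)
violated soft preferences: 17, 18

1. panel.x = 169  [form.left = panel.left]
2. panel.w = 88  [form.w = panel.w]
3. panel.y = 117  [panel.top = form.bottom + 15]
4. panel.h = 91  [panel.h = 91]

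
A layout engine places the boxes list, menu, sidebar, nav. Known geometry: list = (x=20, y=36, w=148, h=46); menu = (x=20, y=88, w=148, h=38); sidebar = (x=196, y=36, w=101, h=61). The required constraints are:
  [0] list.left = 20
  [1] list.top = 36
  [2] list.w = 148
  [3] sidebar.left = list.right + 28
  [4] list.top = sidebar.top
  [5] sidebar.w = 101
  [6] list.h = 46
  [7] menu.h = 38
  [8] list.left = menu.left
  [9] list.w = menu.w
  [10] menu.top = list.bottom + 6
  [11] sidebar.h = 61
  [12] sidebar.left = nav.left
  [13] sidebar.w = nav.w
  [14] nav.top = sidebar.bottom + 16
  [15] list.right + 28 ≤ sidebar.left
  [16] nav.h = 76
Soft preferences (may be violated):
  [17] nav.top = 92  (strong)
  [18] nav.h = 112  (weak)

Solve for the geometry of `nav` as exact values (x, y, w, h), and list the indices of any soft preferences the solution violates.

1. nav.x = 196  [sidebar.left = nav.left]
2. nav.w = 101  [sidebar.w = nav.w]
3. nav.y = 113  [nav.top = sidebar.bottom + 16]
4. nav.h = 76  [nav.h = 76]

nav = (x=196, y=113, w=101, h=76)
violated soft preferences: 17, 18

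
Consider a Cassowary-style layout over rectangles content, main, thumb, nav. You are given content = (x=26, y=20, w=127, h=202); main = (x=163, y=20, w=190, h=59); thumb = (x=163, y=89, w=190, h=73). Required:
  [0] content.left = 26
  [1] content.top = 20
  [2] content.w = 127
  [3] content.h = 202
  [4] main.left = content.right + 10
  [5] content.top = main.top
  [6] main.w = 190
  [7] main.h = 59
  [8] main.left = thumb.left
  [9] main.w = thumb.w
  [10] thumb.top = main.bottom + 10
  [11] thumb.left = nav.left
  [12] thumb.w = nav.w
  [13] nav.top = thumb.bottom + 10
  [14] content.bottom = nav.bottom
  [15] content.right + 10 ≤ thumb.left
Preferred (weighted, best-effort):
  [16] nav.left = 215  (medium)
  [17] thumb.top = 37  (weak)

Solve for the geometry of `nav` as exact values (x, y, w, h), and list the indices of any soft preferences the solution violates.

nav = (x=163, y=172, w=190, h=50)
violated soft preferences: 16, 17

1. nav.x = 163  [thumb.left = nav.left]
2. nav.w = 190  [thumb.w = nav.w]
3. nav.y = 172  [nav.top = thumb.bottom + 10]
4. nav.h = 50  [content.bottom = nav.bottom]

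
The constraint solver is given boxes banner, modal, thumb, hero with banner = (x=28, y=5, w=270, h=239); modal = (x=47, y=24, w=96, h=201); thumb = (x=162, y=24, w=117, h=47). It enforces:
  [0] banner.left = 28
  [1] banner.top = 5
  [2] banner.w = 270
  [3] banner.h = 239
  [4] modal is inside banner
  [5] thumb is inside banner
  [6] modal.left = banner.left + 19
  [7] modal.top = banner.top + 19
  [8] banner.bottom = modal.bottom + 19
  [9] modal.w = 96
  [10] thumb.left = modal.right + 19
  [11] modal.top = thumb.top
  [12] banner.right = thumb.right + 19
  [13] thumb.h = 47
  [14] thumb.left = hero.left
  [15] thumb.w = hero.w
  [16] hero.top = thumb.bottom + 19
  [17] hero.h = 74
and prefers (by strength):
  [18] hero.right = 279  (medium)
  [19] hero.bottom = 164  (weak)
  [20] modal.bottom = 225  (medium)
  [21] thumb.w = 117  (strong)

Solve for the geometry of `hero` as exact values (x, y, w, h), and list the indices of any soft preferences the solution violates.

1. hero.x = 162  [thumb.left = hero.left]
2. hero.w = 117  [thumb.w = hero.w]
3. hero.y = 90  [hero.top = thumb.bottom + 19]
4. hero.h = 74  [hero.h = 74]

hero = (x=162, y=90, w=117, h=74)
violated soft preferences: none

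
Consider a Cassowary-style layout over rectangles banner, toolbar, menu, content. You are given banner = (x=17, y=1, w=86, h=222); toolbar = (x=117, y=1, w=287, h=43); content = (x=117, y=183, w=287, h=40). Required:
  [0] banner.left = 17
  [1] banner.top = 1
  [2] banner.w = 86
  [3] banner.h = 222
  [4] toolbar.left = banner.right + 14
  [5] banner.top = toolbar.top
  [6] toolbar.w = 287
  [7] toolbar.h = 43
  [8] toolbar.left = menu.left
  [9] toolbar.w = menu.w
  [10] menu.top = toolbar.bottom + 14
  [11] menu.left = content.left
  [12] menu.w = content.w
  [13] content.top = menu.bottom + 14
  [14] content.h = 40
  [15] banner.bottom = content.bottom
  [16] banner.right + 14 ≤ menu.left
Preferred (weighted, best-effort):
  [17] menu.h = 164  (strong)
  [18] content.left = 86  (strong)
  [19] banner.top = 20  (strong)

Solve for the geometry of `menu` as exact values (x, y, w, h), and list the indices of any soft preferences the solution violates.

1. menu.x = 117  [toolbar.left = menu.left]
2. menu.w = 287  [toolbar.w = menu.w]
3. menu.y = 58  [menu.top = toolbar.bottom + 14]
4. menu.h = 111  [content.top = menu.bottom + 14]

menu = (x=117, y=58, w=287, h=111)
violated soft preferences: 17, 18, 19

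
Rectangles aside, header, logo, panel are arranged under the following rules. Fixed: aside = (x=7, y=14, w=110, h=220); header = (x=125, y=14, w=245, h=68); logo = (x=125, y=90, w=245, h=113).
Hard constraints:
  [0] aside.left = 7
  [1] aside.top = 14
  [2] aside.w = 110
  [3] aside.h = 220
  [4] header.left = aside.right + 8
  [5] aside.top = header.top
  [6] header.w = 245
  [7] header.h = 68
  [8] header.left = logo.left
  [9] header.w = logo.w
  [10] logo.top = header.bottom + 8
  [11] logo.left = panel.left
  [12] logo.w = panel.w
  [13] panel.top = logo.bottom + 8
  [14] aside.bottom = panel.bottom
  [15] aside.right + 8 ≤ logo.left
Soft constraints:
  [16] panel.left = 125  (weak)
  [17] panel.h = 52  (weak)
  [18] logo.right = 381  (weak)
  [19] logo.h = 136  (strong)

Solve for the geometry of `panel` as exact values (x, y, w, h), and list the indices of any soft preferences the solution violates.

1. panel.x = 125  [logo.left = panel.left]
2. panel.w = 245  [logo.w = panel.w]
3. panel.y = 211  [panel.top = logo.bottom + 8]
4. panel.h = 23  [aside.bottom = panel.bottom]

panel = (x=125, y=211, w=245, h=23)
violated soft preferences: 17, 18, 19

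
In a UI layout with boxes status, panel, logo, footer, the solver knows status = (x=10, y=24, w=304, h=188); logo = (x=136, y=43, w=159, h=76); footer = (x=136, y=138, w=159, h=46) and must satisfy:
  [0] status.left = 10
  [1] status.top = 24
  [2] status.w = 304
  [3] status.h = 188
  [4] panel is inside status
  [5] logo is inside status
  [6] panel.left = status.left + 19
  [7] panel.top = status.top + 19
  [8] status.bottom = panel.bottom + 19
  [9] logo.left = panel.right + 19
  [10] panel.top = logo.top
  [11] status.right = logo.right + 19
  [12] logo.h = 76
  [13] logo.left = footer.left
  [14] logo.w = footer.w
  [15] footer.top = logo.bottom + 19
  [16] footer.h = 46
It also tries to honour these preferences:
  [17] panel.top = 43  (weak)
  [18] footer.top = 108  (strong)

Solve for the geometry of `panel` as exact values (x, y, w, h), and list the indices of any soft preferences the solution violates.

panel = (x=29, y=43, w=88, h=150)
violated soft preferences: 18

1. panel.x = 29  [panel.left = status.left + 19]
2. panel.y = 43  [panel.top = status.top + 19]
3. panel.h = 150  [status.bottom = panel.bottom + 19]
4. panel.w = 88  [logo.left = panel.right + 19]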